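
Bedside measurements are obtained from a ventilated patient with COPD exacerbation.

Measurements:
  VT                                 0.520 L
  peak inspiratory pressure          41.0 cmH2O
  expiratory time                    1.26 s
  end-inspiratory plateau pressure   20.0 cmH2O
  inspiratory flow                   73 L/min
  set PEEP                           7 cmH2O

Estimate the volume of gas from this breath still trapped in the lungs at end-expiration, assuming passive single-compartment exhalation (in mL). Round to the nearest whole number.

84

Flow: 73 L/min ÷ 60 = 1.2167 L/s.
R = (PIP − Pplat)/V̇ = (41.0 − 20.0) / 1.2167 = 21.0/1.2167 = 17.26 cmH2O·s/L.
C = Vt/(Pplat − PEEP) = 520.0 / (20.0 − 7) = 520.0/13.0 = 40.0 mL/cmH2O.
τ = R × C = 17.26 × 0.04 L/cmH2O = 0.6904 s.
Fraction remaining = e^(−Te/τ) = e^(−1.26/0.6904) = 0.1612.
Trapped volume = 520.0 × 0.1612 = 83.824 mL.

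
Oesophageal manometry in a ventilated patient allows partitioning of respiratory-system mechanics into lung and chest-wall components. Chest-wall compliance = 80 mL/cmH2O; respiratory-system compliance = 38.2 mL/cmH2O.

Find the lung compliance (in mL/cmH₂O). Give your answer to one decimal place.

73.1

1/CL = 1/Crs − 1/Ccw.
1/CL = 1/38.2 − 1/80 = 0.01368.
CL = 73.099 mL/cmH2O.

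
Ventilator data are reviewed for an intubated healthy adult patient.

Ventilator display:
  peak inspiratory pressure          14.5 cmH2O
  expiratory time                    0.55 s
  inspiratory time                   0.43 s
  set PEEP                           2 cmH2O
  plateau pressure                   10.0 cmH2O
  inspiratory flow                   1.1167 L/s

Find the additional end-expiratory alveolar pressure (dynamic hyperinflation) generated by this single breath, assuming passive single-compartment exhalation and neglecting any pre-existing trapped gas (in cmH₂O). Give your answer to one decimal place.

0.8

Vt = flow × Ti = 1.1167 L/s × 0.43 s × 1000 mL/L = 480.18 mL.
R = (PIP − Pplat)/V̇ = (14.5 − 10.0) / 1.1167 = 4.5/1.1167 = 4.03 cmH2O·s/L.
C = Vt/(Pplat − PEEP) = 480.18 / (10.0 − 2) = 480.18/8.0 = 60.023 mL/cmH2O.
τ = R × C = 4.03 × 0.06002 L/cmH2O = 0.2419 s.
Fraction remaining = e^(−Te/τ) = e^(−0.55/0.2419) = 0.1029; trapped volume = 480.18 × 0.1029 = 49.411 mL.
Additional alveolar pressure from trapping ≈ V_trapped / C = 49.411 / 60.023 = 0.8232 cmH2O.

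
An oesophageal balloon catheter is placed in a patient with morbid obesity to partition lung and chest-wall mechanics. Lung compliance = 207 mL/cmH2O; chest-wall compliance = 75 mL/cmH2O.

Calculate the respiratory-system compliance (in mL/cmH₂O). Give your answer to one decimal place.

Lung and chest wall are elastances in series: 1/Crs = 1/CL + 1/Ccw.
1/Crs = 1/207 + 1/75 = 0.01816.
Crs = 55.066 mL/cmH2O.

55.1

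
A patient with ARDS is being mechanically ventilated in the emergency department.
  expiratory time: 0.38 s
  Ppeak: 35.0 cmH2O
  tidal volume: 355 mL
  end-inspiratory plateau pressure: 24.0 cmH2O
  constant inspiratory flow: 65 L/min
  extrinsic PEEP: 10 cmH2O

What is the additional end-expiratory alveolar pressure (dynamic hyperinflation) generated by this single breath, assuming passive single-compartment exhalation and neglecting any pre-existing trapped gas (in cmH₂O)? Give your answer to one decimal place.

3.2

Flow: 65 L/min ÷ 60 = 1.0833 L/s.
R = (PIP − Pplat)/V̇ = (35.0 − 24.0) / 1.0833 = 11.0/1.0833 = 10.154 cmH2O·s/L.
C = Vt/(Pplat − PEEP) = 355.0 / (24.0 − 10) = 355.0/14.0 = 25.357 mL/cmH2O.
τ = R × C = 10.154 × 0.02536 L/cmH2O = 0.2575 s.
Fraction remaining = e^(−Te/τ) = e^(−0.38/0.2575) = 0.2286; trapped volume = 355.0 × 0.2286 = 81.153 mL.
Additional alveolar pressure from trapping ≈ V_trapped / C = 81.153 / 25.357 = 3.2 cmH2O.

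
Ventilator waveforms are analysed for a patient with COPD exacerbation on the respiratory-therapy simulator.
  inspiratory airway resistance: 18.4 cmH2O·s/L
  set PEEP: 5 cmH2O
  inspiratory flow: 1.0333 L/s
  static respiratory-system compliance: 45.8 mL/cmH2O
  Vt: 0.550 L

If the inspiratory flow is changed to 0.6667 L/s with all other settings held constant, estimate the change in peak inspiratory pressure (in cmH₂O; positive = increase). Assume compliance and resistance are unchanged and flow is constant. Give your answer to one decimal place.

-6.7

PIP = Vt/C + R·V̇ + PEEP (constant-flow equation of motion).
Only the resistive term changes: ΔPIP = R × ΔV̇ = 18.4 × (0.6667 − 1.0333) = 18.4 × -0.3666 = -6.745 cmH2O.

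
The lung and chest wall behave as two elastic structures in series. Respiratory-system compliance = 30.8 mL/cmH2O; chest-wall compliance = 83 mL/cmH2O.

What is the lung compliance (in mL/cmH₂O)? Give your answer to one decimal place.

49.0

1/CL = 1/Crs − 1/Ccw.
1/CL = 1/30.8 − 1/83 = 0.02042.
CL = 48.972 mL/cmH2O.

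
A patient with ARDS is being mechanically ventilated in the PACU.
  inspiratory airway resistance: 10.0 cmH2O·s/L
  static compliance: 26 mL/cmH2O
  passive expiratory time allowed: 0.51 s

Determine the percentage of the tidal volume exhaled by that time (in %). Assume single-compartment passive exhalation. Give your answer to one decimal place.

85.9

τ = R × C = 10.0 × 26 mL/cmH2O = 10.0 × 0.026 L/cmH2O = 0.26 s.
Passive exhalation: V(t)/V₀ = e^(−t/τ) = e^(−0.51/0.26) = 0.1406.
Fraction exhaled = 1 − 0.1406 = 0.8594 → 85.94%.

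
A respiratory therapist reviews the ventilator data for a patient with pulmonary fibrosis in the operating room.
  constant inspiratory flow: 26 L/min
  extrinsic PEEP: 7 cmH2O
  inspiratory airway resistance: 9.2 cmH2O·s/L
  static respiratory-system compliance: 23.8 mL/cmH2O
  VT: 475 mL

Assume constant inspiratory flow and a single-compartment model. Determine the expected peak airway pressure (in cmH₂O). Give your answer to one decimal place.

30.9

Flow: 26 L/min ÷ 60 = 0.4333 L/s.
Equation of motion (constant flow): PIP = Vt/C + R·V̇ + PEEP.
PIP = 475/23.8 + 9.2×0.4333 + 7 = 19.958 + 3.986 + 7 = 30.944 cmH2O.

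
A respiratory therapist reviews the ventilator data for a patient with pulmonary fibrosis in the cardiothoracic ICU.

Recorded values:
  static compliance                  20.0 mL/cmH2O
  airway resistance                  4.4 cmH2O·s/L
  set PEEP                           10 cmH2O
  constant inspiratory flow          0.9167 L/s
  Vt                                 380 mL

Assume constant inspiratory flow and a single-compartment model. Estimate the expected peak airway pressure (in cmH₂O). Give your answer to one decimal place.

33.0

Equation of motion (constant flow): PIP = Vt/C + R·V̇ + PEEP.
PIP = 380/20.0 + 4.4×0.9167 + 10 = 19.0 + 4.033 + 10 = 33.033 cmH2O.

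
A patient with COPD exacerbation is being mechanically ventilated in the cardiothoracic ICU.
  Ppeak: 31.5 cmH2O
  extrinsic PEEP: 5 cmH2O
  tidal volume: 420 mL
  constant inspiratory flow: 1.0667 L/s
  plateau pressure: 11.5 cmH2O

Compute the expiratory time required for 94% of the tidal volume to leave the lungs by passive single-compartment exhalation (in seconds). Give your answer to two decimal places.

R = (PIP − Pplat)/V̇ = (31.5 − 11.5) / 1.0667 = 20.0/1.0667 = 18.749 cmH2O·s/L.
C = Vt/(Pplat − PEEP) = 420.0 / (11.5 − 5) = 420.0/6.5 = 64.615 mL/cmH2O.
τ = R × C = 18.749 × 0.06462 L/cmH2O = 1.212 s.
t = −τ·ln(1 − 0.94) = −1.212·ln(0.06) = 3.41 s.

3.41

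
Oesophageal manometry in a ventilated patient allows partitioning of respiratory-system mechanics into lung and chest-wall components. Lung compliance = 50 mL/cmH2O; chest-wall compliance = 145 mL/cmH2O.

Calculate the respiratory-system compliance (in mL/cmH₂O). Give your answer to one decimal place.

Lung and chest wall are elastances in series: 1/Crs = 1/CL + 1/Ccw.
1/Crs = 1/50 + 1/145 = 0.0269.
Crs = 37.175 mL/cmH2O.

37.2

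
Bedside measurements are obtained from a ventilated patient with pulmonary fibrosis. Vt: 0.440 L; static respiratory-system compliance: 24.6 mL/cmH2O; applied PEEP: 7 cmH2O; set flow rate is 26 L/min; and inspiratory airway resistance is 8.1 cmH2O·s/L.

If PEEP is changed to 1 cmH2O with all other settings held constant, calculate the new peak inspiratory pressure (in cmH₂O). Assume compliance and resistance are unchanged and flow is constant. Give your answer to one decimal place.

Flow: 26 L/min ÷ 60 = 0.4333 L/s.
PIP = Vt/C + R·V̇ + PEEP (constant-flow equation of motion).
Only the baseline term changes: ΔPIP = ΔPEEP = 1 − 7 = -6.0 cmH2O.
Original PIP = 440/24.6 + 8.1×0.4333 + 7 = 28.396 cmH2O; new PIP = 28.396 + (-6.0) = 22.396 cmH2O.

22.4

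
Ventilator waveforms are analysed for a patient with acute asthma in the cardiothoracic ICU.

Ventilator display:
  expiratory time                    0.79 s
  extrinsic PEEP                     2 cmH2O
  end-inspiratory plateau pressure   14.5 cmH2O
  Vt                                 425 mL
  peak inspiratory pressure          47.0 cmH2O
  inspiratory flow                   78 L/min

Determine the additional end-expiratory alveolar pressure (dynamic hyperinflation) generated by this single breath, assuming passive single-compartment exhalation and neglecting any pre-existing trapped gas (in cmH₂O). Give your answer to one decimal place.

4.9

Flow: 78 L/min ÷ 60 = 1.3 L/s.
R = (PIP − Pplat)/V̇ = (47.0 − 14.5) / 1.3 = 32.5/1.3 = 25.0 cmH2O·s/L.
C = Vt/(Pplat − PEEP) = 425.0 / (14.5 − 2) = 425.0/12.5 = 34.0 mL/cmH2O.
τ = R × C = 25.0 × 0.034 L/cmH2O = 0.85 s.
Fraction remaining = e^(−Te/τ) = e^(−0.79/0.85) = 0.3948; trapped volume = 425.0 × 0.3948 = 167.79 mL.
Additional alveolar pressure from trapping ≈ V_trapped / C = 167.79 / 34.0 = 4.935 cmH2O.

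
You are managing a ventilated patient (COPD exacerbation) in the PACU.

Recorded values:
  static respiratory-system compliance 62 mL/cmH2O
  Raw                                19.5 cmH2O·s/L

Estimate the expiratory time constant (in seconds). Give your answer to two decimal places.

τ = R × C = 19.5 × 62 mL/cmH2O = 19.5 × 0.062 L/cmH2O = 1.209 s.

1.21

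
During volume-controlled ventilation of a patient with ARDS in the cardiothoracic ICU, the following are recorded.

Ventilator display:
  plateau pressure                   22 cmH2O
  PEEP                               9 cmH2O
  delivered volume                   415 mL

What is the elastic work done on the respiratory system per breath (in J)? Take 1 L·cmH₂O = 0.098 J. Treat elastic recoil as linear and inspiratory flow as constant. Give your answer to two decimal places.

0.26

Elastic work ≈ ½ × (Pplat − PEEP) × Vt = 0.5 × (22 − 9) × 0.415 L = 0.5 × 13.0 × 0.415 = 2.698 L·cmH2O.
× 0.098 J/(L·cmH2O) → 0.2644 J.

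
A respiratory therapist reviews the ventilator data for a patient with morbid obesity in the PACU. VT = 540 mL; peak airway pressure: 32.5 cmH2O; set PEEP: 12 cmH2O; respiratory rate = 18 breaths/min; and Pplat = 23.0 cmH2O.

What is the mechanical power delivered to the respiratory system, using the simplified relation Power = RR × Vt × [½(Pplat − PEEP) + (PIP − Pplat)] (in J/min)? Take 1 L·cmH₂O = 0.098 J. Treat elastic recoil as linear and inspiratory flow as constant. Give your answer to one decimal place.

14.3

Per-breath work = Vt × [½(Pplat−PEEP) + (PIP−Pplat)] = 0.540 × [0.5×11.0 + 9.5] = 0.540 × 15.0 = 8.1 L·cmH2O.
Power = 18 × 8.1 = 145.8 L·cmH2O/min.
× 0.098 J/(L·cmH2O) → 14.288 J/min.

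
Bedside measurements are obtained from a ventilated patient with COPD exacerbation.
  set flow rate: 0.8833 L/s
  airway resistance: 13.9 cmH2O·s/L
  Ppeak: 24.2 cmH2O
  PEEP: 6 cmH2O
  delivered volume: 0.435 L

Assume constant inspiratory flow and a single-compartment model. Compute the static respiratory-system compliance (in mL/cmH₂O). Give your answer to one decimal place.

Equation of motion (constant flow): PIP = Vt/C + R·V̇ + PEEP.
Vt/C = PIP − R·V̇ − PEEP = 24.2 − 13.9×0.8833 − 6 = 24.2 − 12.278 − 6 = 5.922 cmH2O.
C = Vt / 5.922 = 435 / 5.922 = 73.455 mL/cmH2O.

73.5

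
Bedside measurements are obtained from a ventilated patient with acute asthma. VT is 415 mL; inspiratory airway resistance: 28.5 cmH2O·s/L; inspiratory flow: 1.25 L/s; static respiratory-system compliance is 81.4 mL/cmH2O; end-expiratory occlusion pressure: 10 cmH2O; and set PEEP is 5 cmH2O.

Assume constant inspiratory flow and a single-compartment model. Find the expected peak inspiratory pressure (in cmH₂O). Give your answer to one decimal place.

Total PEEP = 10 cmH2O (set 5 + intrinsic 5); this is the baseline alveolar pressure.
Equation of motion (constant flow): PIP = Vt/C + R·V̇ + PEEP.
PIP = 415/81.4 + 28.5×1.25 + 10 = 5.098 + 35.625 + 10 = 50.723 cmH2O.

50.7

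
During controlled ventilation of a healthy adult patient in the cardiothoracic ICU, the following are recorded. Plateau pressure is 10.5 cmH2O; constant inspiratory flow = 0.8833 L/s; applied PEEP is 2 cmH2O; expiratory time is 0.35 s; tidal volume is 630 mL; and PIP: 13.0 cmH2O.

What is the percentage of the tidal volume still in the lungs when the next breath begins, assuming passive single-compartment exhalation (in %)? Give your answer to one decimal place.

R = (PIP − Pplat)/V̇ = (13.0 − 10.5) / 0.8833 = 2.5/0.8833 = 2.83 cmH2O·s/L.
C = Vt/(Pplat − PEEP) = 630.0 / (10.5 − 2) = 630.0/8.5 = 74.118 mL/cmH2O.
τ = R × C = 2.83 × 0.07412 L/cmH2O = 0.2098 s.
Fraction remaining at end-expiration = e^(−Te/τ) = e^(−0.35/0.2098) = 0.1886 → 18.86%.

18.9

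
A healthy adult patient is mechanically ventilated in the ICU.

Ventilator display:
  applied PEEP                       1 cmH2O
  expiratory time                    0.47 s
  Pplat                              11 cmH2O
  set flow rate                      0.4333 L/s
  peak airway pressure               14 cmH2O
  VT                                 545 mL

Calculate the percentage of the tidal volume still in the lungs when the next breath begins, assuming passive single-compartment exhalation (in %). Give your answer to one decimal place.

R = (PIP − Pplat)/V̇ = (14 − 11) / 0.4333 = 3.0/0.4333 = 6.924 cmH2O·s/L.
C = Vt/(Pplat − PEEP) = 545.0 / (11 − 1) = 545.0/10.0 = 54.5 mL/cmH2O.
τ = R × C = 6.924 × 0.0545 L/cmH2O = 0.3774 s.
Fraction remaining at end-expiration = e^(−Te/τ) = e^(−0.47/0.3774) = 0.2878 → 28.78%.

28.8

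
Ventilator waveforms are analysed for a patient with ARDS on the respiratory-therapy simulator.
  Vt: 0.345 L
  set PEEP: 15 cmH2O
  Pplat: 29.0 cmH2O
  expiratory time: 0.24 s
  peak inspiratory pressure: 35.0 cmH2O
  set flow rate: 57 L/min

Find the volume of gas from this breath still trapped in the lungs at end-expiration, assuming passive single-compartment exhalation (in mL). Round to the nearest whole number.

Flow: 57 L/min ÷ 60 = 0.95 L/s.
R = (PIP − Pplat)/V̇ = (35.0 − 29.0) / 0.95 = 6.0/0.95 = 6.316 cmH2O·s/L.
C = Vt/(Pplat − PEEP) = 345.0 / (29.0 − 15) = 345.0/14.0 = 24.643 mL/cmH2O.
τ = R × C = 6.316 × 0.02464 L/cmH2O = 0.1556 s.
Fraction remaining = e^(−Te/τ) = e^(−0.24/0.1556) = 0.2139.
Trapped volume = 345.0 × 0.2139 = 73.796 mL.

74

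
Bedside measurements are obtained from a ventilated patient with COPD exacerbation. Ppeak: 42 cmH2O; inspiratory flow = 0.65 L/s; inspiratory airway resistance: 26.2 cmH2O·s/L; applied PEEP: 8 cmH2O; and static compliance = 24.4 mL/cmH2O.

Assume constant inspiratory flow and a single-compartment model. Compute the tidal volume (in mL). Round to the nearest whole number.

414

Equation of motion (constant flow): PIP = Vt/C + R·V̇ + PEEP.
Vt/C = PIP − R·V̇ − PEEP = 42 − 17.03 − 8 = 16.97 cmH2O.
Vt = C × 16.97 = 24.4 × 16.97 = 414.07 mL.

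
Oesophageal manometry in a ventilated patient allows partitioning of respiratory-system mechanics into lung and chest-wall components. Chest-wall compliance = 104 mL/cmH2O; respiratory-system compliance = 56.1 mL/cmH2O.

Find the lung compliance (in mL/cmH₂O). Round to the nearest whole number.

122

1/CL = 1/Crs − 1/Ccw.
1/CL = 1/56.1 − 1/104 = 0.00821.
CL = 121.8 mL/cmH2O.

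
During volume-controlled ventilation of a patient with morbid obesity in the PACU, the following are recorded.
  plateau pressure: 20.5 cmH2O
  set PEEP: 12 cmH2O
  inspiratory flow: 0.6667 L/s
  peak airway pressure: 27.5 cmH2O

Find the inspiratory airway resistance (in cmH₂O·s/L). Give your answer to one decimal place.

10.5

Raw = (PIP − Pplat) / flow = (27.5 − 20.5) / 0.6667 = 7.0 / 0.6667 = 10.499 cmH2O·s/L.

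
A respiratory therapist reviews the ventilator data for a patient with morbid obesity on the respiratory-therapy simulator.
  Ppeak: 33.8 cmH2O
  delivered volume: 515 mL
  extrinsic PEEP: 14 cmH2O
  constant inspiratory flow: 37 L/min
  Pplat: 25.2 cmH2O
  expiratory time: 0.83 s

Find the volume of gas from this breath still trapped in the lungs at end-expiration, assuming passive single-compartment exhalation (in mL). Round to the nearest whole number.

141

Flow: 37 L/min ÷ 60 = 0.6167 L/s.
R = (PIP − Pplat)/V̇ = (33.8 − 25.2) / 0.6167 = 8.6/0.6167 = 13.945 cmH2O·s/L.
C = Vt/(Pplat − PEEP) = 515.0 / (25.2 − 14) = 515.0/11.2 = 45.982 mL/cmH2O.
τ = R × C = 13.945 × 0.04598 L/cmH2O = 0.6412 s.
Fraction remaining = e^(−Te/τ) = e^(−0.83/0.6412) = 0.274.
Trapped volume = 515.0 × 0.274 = 141.11 mL.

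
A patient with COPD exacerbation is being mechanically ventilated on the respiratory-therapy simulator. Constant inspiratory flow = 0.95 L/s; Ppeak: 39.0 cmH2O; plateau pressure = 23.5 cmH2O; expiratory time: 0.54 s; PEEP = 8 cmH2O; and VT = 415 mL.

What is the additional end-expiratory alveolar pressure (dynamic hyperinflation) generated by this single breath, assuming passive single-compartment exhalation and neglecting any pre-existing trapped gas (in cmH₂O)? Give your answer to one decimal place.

4.5

R = (PIP − Pplat)/V̇ = (39.0 − 23.5) / 0.95 = 15.5/0.95 = 16.316 cmH2O·s/L.
C = Vt/(Pplat − PEEP) = 415.0 / (23.5 − 8) = 415.0/15.5 = 26.774 mL/cmH2O.
τ = R × C = 16.316 × 0.02677 L/cmH2O = 0.4368 s.
Fraction remaining = e^(−Te/τ) = e^(−0.54/0.4368) = 0.2905; trapped volume = 415.0 × 0.2905 = 120.56 mL.
Additional alveolar pressure from trapping ≈ V_trapped / C = 120.56 / 26.774 = 4.503 cmH2O.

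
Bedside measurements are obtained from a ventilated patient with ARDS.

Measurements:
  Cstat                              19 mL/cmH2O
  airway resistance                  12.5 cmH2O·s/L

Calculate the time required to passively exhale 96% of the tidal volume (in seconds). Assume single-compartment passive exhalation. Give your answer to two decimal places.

0.76

τ = R × C = 12.5 × 19 mL/cmH2O = 12.5 × 0.019 L/cmH2O = 0.2375 s.
Exhaled fraction f = 1 − e^(−t/τ) → t = −τ·ln(1 − f) = −0.2375·ln(0.04) = 0.7645 s.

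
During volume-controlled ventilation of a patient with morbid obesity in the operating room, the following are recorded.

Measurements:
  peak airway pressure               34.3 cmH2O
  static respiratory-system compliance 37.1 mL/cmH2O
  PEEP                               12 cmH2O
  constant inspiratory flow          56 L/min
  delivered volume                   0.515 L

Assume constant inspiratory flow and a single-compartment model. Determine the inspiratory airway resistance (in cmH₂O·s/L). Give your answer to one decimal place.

9.0

Flow: 56 L/min ÷ 60 = 0.9333 L/s.
Equation of motion (constant flow): PIP = Vt/C + R·V̇ + PEEP.
R·V̇ = PIP − Vt/C − PEEP = 34.3 − 515/37.1 − 12 = 34.3 − 13.881 − 12 = 8.419 cmH2O.
R = 8.419 / 0.9333 = 9.021 cmH2O·s/L.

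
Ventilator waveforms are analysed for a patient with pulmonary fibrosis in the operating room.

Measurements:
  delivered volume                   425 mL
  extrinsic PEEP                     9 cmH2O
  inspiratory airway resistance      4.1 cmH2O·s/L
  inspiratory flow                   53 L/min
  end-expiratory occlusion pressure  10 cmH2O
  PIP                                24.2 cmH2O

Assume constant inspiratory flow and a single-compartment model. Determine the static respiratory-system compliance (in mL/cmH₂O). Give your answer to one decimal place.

40.2

Flow: 53 L/min ÷ 60 = 0.8833 L/s.
Total PEEP = 10 cmH2O (set 9 + intrinsic 1); this is the baseline alveolar pressure.
Equation of motion (constant flow): PIP = Vt/C + R·V̇ + PEEP.
Vt/C = PIP − R·V̇ − PEEP = 24.2 − 4.1×0.8833 − 10 = 24.2 − 3.622 − 10 = 10.578 cmH2O.
C = Vt / 10.578 = 425 / 10.578 = 40.178 mL/cmH2O.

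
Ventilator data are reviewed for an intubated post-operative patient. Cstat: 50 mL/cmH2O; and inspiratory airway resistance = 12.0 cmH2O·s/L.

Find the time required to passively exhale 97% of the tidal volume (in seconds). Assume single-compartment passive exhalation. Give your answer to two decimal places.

2.10

τ = R × C = 12.0 × 50 mL/cmH2O = 12.0 × 0.050 L/cmH2O = 0.6 s.
Exhaled fraction f = 1 − e^(−t/τ) → t = −τ·ln(1 − f) = −0.6·ln(0.03) = 2.104 s.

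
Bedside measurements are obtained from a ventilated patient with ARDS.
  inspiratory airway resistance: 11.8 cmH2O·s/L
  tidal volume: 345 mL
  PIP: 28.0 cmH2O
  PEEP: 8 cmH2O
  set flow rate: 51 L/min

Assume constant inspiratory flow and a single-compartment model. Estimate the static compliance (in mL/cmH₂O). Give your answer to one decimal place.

Flow: 51 L/min ÷ 60 = 0.85 L/s.
Equation of motion (constant flow): PIP = Vt/C + R·V̇ + PEEP.
Vt/C = PIP − R·V̇ − PEEP = 28.0 − 11.8×0.85 − 8 = 28.0 − 10.03 − 8 = 9.97 cmH2O.
C = Vt / 9.97 = 345 / 9.97 = 34.604 mL/cmH2O.

34.6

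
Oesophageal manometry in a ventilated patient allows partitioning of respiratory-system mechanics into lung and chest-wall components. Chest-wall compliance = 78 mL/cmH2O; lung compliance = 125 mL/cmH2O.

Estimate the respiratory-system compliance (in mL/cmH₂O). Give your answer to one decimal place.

Lung and chest wall are elastances in series: 1/Crs = 1/CL + 1/Ccw.
1/Crs = 1/125 + 1/78 = 0.02082.
Crs = 48.031 mL/cmH2O.

48.0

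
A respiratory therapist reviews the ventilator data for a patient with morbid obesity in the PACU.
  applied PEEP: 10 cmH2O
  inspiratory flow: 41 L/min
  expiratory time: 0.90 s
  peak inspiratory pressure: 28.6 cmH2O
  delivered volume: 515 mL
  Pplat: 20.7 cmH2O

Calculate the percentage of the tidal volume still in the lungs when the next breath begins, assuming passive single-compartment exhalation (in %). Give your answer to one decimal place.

19.8

Flow: 41 L/min ÷ 60 = 0.6833 L/s.
R = (PIP − Pplat)/V̇ = (28.6 − 20.7) / 0.6833 = 7.9/0.6833 = 11.562 cmH2O·s/L.
C = Vt/(Pplat − PEEP) = 515.0 / (20.7 − 10) = 515.0/10.7 = 48.131 mL/cmH2O.
τ = R × C = 11.562 × 0.04813 L/cmH2O = 0.5565 s.
Fraction remaining at end-expiration = e^(−Te/τ) = e^(−0.90/0.5565) = 0.1984 → 19.84%.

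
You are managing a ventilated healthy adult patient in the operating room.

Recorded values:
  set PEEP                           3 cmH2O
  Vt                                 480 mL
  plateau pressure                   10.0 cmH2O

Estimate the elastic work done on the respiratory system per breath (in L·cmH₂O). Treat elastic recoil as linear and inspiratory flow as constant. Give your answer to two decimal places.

1.68

Elastic work ≈ ½ × (Pplat − PEEP) × Vt = 0.5 × (10.0 − 3) × 0.480 L = 0.5 × 7.0 × 0.480 = 1.68 L·cmH2O.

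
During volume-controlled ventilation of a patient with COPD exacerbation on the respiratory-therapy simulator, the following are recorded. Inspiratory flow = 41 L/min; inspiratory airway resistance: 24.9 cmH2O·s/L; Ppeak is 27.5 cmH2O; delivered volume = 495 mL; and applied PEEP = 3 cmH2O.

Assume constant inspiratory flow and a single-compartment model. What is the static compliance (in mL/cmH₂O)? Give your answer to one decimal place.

66.1

Flow: 41 L/min ÷ 60 = 0.6833 L/s.
Equation of motion (constant flow): PIP = Vt/C + R·V̇ + PEEP.
Vt/C = PIP − R·V̇ − PEEP = 27.5 − 24.9×0.6833 − 3 = 27.5 − 17.014 − 3 = 7.486 cmH2O.
C = Vt / 7.486 = 495 / 7.486 = 66.123 mL/cmH2O.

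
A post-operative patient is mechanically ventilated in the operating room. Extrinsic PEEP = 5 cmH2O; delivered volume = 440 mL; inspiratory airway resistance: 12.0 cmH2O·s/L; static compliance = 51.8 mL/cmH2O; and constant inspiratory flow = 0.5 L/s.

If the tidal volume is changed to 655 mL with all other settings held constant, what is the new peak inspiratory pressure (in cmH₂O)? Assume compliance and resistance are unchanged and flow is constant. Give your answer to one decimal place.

23.6

PIP = Vt/C + R·V̇ + PEEP (constant-flow equation of motion).
Only the elastic term changes: ΔPIP = ΔVt / C = (655 − 440) / 51.8 = 4.151 cmH2O.
Original PIP = 440/51.8 + 12.0×0.5 + 5 = 19.494 cmH2O; new PIP = 19.494 + (4.151) = 23.645 cmH2O.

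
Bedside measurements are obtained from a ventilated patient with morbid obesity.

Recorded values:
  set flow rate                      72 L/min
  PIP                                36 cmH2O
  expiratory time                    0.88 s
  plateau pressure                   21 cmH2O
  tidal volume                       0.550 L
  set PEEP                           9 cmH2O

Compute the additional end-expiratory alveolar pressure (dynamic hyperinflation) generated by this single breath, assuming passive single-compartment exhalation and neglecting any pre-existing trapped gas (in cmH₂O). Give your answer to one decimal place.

Flow: 72 L/min ÷ 60 = 1.2 L/s.
R = (PIP − Pplat)/V̇ = (36 − 21) / 1.2 = 15.0/1.2 = 12.5 cmH2O·s/L.
C = Vt/(Pplat − PEEP) = 550.0 / (21 − 9) = 550.0/12.0 = 45.833 mL/cmH2O.
τ = R × C = 12.5 × 0.04583 L/cmH2O = 0.5729 s.
Fraction remaining = e^(−Te/τ) = e^(−0.88/0.5729) = 0.2152; trapped volume = 550.0 × 0.2152 = 118.36 mL.
Additional alveolar pressure from trapping ≈ V_trapped / C = 118.36 / 45.833 = 2.582 cmH2O.

2.6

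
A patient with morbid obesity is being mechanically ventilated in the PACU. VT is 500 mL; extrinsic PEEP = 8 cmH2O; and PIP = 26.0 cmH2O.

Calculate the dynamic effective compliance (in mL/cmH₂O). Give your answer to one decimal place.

27.8

Dynamic compliance = Vt / (PIP − PEEP) = 500 / (26.0 − 8) = 500 / 18.0 = 27.778 mL/cmH2O.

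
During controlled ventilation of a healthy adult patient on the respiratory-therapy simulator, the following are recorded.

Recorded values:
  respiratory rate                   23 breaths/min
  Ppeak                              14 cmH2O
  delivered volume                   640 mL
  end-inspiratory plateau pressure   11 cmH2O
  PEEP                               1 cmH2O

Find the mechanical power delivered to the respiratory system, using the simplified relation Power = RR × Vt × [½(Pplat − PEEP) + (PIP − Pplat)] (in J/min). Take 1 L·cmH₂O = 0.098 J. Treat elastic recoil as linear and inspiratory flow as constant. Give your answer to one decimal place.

Per-breath work = Vt × [½(Pplat−PEEP) + (PIP−Pplat)] = 0.640 × [0.5×10.0 + 3.0] = 0.640 × 8.0 = 5.12 L·cmH2O.
Power = 23 × 5.12 = 117.76 L·cmH2O/min.
× 0.098 J/(L·cmH2O) → 11.54 J/min.

11.5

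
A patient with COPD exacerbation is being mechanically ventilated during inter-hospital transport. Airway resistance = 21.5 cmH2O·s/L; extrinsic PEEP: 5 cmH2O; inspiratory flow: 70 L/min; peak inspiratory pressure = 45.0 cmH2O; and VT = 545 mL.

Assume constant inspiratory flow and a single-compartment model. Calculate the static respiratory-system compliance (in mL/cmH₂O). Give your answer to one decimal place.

36.5

Flow: 70 L/min ÷ 60 = 1.1667 L/s.
Equation of motion (constant flow): PIP = Vt/C + R·V̇ + PEEP.
Vt/C = PIP − R·V̇ − PEEP = 45.0 − 21.5×1.1667 − 5 = 45.0 − 25.084 − 5 = 14.916 cmH2O.
C = Vt / 14.916 = 545 / 14.916 = 36.538 mL/cmH2O.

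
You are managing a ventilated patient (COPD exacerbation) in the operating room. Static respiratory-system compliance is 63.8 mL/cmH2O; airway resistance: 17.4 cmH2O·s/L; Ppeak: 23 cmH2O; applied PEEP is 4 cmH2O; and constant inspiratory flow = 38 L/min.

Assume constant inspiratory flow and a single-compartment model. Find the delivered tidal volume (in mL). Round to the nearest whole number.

509

Flow: 38 L/min ÷ 60 = 0.6333 L/s.
Equation of motion (constant flow): PIP = Vt/C + R·V̇ + PEEP.
Vt/C = PIP − R·V̇ − PEEP = 23 − 11.019 − 4 = 7.981 cmH2O.
Vt = C × 7.981 = 63.8 × 7.981 = 509.19 mL.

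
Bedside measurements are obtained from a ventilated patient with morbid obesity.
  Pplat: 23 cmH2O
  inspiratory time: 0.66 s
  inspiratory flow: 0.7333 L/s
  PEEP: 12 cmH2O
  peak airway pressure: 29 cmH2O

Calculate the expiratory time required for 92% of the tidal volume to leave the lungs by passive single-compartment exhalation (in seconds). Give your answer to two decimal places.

0.91

Vt = flow × Ti = 0.7333 L/s × 0.66 s × 1000 mL/L = 483.98 mL.
R = (PIP − Pplat)/V̇ = (29 − 23) / 0.7333 = 6.0/0.7333 = 8.182 cmH2O·s/L.
C = Vt/(Pplat − PEEP) = 483.98 / (23 − 12) = 483.98/11.0 = 43.998 mL/cmH2O.
τ = R × C = 8.182 × 0.044 L/cmH2O = 0.36 s.
t = −τ·ln(1 − 0.92) = −0.36·ln(0.08) = 0.9093 s.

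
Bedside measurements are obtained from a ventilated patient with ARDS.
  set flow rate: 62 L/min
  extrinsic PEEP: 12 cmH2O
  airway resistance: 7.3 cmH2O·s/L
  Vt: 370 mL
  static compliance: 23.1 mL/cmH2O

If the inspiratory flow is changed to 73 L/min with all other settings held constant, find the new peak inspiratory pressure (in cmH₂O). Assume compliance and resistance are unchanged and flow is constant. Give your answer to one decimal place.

36.9

Flow: 62 L/min ÷ 60 = 1.0333 L/s.
New flow: 73 L/min ÷ 60 = 1.2167 L/s.
PIP = Vt/C + R·V̇ + PEEP (constant-flow equation of motion).
Only the resistive term changes: ΔPIP = R × ΔV̇ = 7.3 × (1.2167 − 1.0333) = 7.3 × 0.1834 = 1.339 cmH2O.
Original PIP = 370/23.1 + 7.3×1.0333 + 12 = 35.56 cmH2O; new PIP = 35.56 + (1.339) = 36.899 cmH2O.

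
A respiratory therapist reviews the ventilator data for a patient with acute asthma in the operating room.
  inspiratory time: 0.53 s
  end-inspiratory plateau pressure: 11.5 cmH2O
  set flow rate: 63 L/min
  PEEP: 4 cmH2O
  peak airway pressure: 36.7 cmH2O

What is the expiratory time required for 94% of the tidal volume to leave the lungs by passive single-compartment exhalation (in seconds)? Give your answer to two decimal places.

5.01

Flow: 63 L/min ÷ 60 = 1.05 L/s.
Vt = flow × Ti = 1.05 L/s × 0.53 s × 1000 mL/L = 556.5 mL.
R = (PIP − Pplat)/V̇ = (36.7 − 11.5) / 1.05 = 25.2/1.05 = 24.0 cmH2O·s/L.
C = Vt/(Pplat − PEEP) = 556.5 / (11.5 − 4) = 556.5/7.5 = 74.2 mL/cmH2O.
τ = R × C = 24.0 × 0.0742 L/cmH2O = 1.781 s.
t = −τ·ln(1 − 0.94) = −1.781·ln(0.06) = 5.011 s.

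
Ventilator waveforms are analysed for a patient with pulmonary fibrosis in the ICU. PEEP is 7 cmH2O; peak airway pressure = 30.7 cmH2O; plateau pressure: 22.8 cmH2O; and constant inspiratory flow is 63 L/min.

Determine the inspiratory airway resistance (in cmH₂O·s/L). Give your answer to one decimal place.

7.5

Flow: 63 L/min ÷ 60 = 1.05 L/s.
Raw = (PIP − Pplat) / flow = (30.7 − 22.8) / 1.05 = 7.9 / 1.05 = 7.524 cmH2O·s/L.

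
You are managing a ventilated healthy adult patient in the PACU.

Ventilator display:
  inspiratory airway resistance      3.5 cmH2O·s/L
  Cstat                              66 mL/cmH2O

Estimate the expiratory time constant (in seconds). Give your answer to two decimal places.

τ = R × C = 3.5 × 66 mL/cmH2O = 3.5 × 0.066 L/cmH2O = 0.231 s.

0.23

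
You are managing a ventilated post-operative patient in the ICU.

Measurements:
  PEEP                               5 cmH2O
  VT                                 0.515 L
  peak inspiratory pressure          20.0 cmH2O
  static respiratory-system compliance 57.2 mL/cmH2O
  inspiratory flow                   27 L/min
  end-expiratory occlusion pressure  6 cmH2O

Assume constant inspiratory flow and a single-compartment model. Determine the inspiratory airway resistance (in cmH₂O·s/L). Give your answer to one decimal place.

11.1

Flow: 27 L/min ÷ 60 = 0.45 L/s.
Total PEEP = 6 cmH2O (set 5 + intrinsic 1); this is the baseline alveolar pressure.
Equation of motion (constant flow): PIP = Vt/C + R·V̇ + PEEP.
R·V̇ = PIP − Vt/C − PEEP = 20.0 − 515/57.2 − 6 = 20.0 − 9.003 − 6 = 4.997 cmH2O.
R = 4.997 / 0.45 = 11.104 cmH2O·s/L.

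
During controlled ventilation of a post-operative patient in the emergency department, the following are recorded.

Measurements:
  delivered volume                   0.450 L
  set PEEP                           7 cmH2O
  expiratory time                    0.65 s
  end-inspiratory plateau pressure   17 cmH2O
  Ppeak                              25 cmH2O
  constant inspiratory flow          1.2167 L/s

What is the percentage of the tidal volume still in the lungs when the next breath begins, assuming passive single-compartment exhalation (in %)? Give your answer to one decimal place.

R = (PIP − Pplat)/V̇ = (25 − 17) / 1.2167 = 8.0/1.2167 = 6.575 cmH2O·s/L.
C = Vt/(Pplat − PEEP) = 450.0 / (17 − 7) = 450.0/10.0 = 45.0 mL/cmH2O.
τ = R × C = 6.575 × 0.045 L/cmH2O = 0.2959 s.
Fraction remaining at end-expiration = e^(−Te/τ) = e^(−0.65/0.2959) = 0.1112 → 11.12%.

11.1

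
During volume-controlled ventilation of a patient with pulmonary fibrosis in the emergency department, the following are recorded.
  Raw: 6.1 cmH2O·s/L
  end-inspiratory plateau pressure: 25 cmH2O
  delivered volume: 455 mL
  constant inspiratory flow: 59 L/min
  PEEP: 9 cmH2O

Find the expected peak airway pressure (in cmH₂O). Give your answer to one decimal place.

Flow: 59 L/min ÷ 60 = 0.9833 L/s.
PIP = Pplat + Raw × flow = 25 + 6.1 × 0.9833 = 25 + 5.998 = 30.998 cmH2O.

31.0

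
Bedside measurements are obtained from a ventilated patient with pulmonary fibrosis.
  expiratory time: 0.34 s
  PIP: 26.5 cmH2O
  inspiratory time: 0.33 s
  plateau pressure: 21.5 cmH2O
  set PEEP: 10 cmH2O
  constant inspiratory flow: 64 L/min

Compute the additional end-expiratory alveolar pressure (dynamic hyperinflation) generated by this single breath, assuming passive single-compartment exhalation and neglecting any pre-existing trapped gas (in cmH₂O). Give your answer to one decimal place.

Flow: 64 L/min ÷ 60 = 1.0667 L/s.
Vt = flow × Ti = 1.0667 L/s × 0.33 s × 1000 mL/L = 352.01 mL.
R = (PIP − Pplat)/V̇ = (26.5 − 21.5) / 1.0667 = 5.0/1.0667 = 4.687 cmH2O·s/L.
C = Vt/(Pplat − PEEP) = 352.01 / (21.5 − 10) = 352.01/11.5 = 30.61 mL/cmH2O.
τ = R × C = 4.687 × 0.03061 L/cmH2O = 0.1435 s.
Fraction remaining = e^(−Te/τ) = e^(−0.34/0.1435) = 0.09354; trapped volume = 352.01 × 0.09354 = 32.927 mL.
Additional alveolar pressure from trapping ≈ V_trapped / C = 32.927 / 30.61 = 1.076 cmH2O.

1.1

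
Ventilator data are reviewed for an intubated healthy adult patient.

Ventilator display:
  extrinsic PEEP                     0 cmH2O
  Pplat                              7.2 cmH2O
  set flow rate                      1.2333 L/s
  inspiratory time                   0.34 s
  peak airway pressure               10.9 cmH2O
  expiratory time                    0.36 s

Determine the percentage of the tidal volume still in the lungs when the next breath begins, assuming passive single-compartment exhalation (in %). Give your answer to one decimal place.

12.7

Vt = flow × Ti = 1.2333 L/s × 0.34 s × 1000 mL/L = 419.32 mL.
R = (PIP − Pplat)/V̇ = (10.9 − 7.2) / 1.2333 = 3.7/1.2333 = 3.0 cmH2O·s/L.
C = Vt/(Pplat − PEEP) = 419.32 / (7.2 − 0) = 419.32/7.2 = 58.239 mL/cmH2O.
τ = R × C = 3.0 × 0.05824 L/cmH2O = 0.1747 s.
Fraction remaining at end-expiration = e^(−Te/τ) = e^(−0.36/0.1747) = 0.1274 → 12.74%.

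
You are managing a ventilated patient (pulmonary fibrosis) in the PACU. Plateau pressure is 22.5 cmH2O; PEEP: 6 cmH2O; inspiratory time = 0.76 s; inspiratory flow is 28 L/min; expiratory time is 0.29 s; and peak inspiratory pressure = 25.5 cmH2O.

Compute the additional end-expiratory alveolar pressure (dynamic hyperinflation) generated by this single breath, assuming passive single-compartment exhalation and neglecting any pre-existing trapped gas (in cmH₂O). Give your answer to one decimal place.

2.0

Flow: 28 L/min ÷ 60 = 0.4667 L/s.
Vt = flow × Ti = 0.4667 L/s × 0.76 s × 1000 mL/L = 354.69 mL.
R = (PIP − Pplat)/V̇ = (25.5 − 22.5) / 0.4667 = 3.0/0.4667 = 6.428 cmH2O·s/L.
C = Vt/(Pplat − PEEP) = 354.69 / (22.5 − 6) = 354.69/16.5 = 21.496 mL/cmH2O.
τ = R × C = 6.428 × 0.0215 L/cmH2O = 0.1382 s.
Fraction remaining = e^(−Te/τ) = e^(−0.29/0.1382) = 0.1227; trapped volume = 354.69 × 0.1227 = 43.52 mL.
Additional alveolar pressure from trapping ≈ V_trapped / C = 43.52 / 21.496 = 2.025 cmH2O.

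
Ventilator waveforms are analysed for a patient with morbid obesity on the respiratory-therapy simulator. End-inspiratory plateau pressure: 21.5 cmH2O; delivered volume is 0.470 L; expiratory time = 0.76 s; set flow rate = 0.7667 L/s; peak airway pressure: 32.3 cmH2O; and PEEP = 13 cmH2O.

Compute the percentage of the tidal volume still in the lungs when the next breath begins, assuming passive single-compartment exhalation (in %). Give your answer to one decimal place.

R = (PIP − Pplat)/V̇ = (32.3 − 21.5) / 0.7667 = 10.8/0.7667 = 14.086 cmH2O·s/L.
C = Vt/(Pplat − PEEP) = 470.0 / (21.5 − 13) = 470.0/8.5 = 55.294 mL/cmH2O.
τ = R × C = 14.086 × 0.05529 L/cmH2O = 0.7788 s.
Fraction remaining at end-expiration = e^(−Te/τ) = e^(−0.76/0.7788) = 0.3769 → 37.69%.

37.7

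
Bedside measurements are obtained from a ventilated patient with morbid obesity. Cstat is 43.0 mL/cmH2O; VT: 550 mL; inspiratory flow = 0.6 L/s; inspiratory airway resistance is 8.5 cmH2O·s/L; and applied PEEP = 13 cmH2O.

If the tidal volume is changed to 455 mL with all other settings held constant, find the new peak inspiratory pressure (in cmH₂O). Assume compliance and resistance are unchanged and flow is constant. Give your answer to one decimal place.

28.7

PIP = Vt/C + R·V̇ + PEEP (constant-flow equation of motion).
Only the elastic term changes: ΔPIP = ΔVt / C = (455 − 550) / 43.0 = -2.209 cmH2O.
Original PIP = 550/43.0 + 8.5×0.6 + 13 = 30.891 cmH2O; new PIP = 30.891 + (-2.209) = 28.682 cmH2O.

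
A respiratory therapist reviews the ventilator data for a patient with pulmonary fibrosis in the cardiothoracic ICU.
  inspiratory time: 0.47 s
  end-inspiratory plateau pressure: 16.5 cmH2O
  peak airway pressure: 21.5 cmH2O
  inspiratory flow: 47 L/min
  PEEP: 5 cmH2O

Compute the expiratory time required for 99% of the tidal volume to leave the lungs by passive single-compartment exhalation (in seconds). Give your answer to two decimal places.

0.94

Flow: 47 L/min ÷ 60 = 0.7833 L/s.
Vt = flow × Ti = 0.7833 L/s × 0.47 s × 1000 mL/L = 368.15 mL.
R = (PIP − Pplat)/V̇ = (21.5 − 16.5) / 0.7833 = 5.0/0.7833 = 6.383 cmH2O·s/L.
C = Vt/(Pplat − PEEP) = 368.15 / (16.5 − 5) = 368.15/11.5 = 32.013 mL/cmH2O.
τ = R × C = 6.383 × 0.03201 L/cmH2O = 0.2043 s.
t = −τ·ln(1 − 0.99) = −0.2043·ln(0.01) = 0.9408 s.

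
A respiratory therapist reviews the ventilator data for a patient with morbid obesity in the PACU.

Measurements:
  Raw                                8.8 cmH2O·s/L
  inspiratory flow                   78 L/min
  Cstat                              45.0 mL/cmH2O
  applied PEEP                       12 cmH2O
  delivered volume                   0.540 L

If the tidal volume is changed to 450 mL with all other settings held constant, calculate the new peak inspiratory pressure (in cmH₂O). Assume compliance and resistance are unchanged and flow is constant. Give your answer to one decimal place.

33.4

Flow: 78 L/min ÷ 60 = 1.3 L/s.
PIP = Vt/C + R·V̇ + PEEP (constant-flow equation of motion).
Only the elastic term changes: ΔPIP = ΔVt / C = (450 − 540) / 45.0 = -2.0 cmH2O.
Original PIP = 540/45.0 + 8.8×1.3 + 12 = 35.44 cmH2O; new PIP = 35.44 + (-2.0) = 33.44 cmH2O.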